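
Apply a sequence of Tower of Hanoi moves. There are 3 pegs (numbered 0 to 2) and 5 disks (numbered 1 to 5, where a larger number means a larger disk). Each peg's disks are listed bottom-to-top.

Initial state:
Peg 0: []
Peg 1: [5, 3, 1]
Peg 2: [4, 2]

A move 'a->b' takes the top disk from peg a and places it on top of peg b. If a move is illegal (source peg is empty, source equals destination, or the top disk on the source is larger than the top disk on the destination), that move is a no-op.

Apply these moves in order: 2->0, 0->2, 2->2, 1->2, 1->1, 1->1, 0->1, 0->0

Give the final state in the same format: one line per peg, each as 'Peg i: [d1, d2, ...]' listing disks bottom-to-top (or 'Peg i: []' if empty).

After move 1 (2->0):
Peg 0: [2]
Peg 1: [5, 3, 1]
Peg 2: [4]

After move 2 (0->2):
Peg 0: []
Peg 1: [5, 3, 1]
Peg 2: [4, 2]

After move 3 (2->2):
Peg 0: []
Peg 1: [5, 3, 1]
Peg 2: [4, 2]

After move 4 (1->2):
Peg 0: []
Peg 1: [5, 3]
Peg 2: [4, 2, 1]

After move 5 (1->1):
Peg 0: []
Peg 1: [5, 3]
Peg 2: [4, 2, 1]

After move 6 (1->1):
Peg 0: []
Peg 1: [5, 3]
Peg 2: [4, 2, 1]

After move 7 (0->1):
Peg 0: []
Peg 1: [5, 3]
Peg 2: [4, 2, 1]

After move 8 (0->0):
Peg 0: []
Peg 1: [5, 3]
Peg 2: [4, 2, 1]

Answer: Peg 0: []
Peg 1: [5, 3]
Peg 2: [4, 2, 1]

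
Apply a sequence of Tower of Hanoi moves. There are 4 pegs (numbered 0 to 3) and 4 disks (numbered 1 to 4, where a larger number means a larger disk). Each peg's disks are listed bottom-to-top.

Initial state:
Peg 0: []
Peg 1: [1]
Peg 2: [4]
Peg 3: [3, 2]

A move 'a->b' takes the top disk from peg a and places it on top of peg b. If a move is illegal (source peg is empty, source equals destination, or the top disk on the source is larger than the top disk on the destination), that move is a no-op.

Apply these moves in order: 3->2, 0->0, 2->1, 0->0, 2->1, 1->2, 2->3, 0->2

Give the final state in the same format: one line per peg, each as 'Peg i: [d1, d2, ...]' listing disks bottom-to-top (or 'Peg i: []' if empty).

Answer: Peg 0: []
Peg 1: []
Peg 2: [4, 2]
Peg 3: [3, 1]

Derivation:
After move 1 (3->2):
Peg 0: []
Peg 1: [1]
Peg 2: [4, 2]
Peg 3: [3]

After move 2 (0->0):
Peg 0: []
Peg 1: [1]
Peg 2: [4, 2]
Peg 3: [3]

After move 3 (2->1):
Peg 0: []
Peg 1: [1]
Peg 2: [4, 2]
Peg 3: [3]

After move 4 (0->0):
Peg 0: []
Peg 1: [1]
Peg 2: [4, 2]
Peg 3: [3]

After move 5 (2->1):
Peg 0: []
Peg 1: [1]
Peg 2: [4, 2]
Peg 3: [3]

After move 6 (1->2):
Peg 0: []
Peg 1: []
Peg 2: [4, 2, 1]
Peg 3: [3]

After move 7 (2->3):
Peg 0: []
Peg 1: []
Peg 2: [4, 2]
Peg 3: [3, 1]

After move 8 (0->2):
Peg 0: []
Peg 1: []
Peg 2: [4, 2]
Peg 3: [3, 1]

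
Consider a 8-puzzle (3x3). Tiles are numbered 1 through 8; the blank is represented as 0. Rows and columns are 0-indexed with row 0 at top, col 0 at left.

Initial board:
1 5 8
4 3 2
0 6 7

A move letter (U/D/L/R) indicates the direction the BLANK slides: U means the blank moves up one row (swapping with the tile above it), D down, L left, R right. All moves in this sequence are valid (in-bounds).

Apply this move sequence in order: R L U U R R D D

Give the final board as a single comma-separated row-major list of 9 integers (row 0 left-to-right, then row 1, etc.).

Answer: 5, 8, 2, 1, 3, 7, 4, 6, 0

Derivation:
After move 1 (R):
1 5 8
4 3 2
6 0 7

After move 2 (L):
1 5 8
4 3 2
0 6 7

After move 3 (U):
1 5 8
0 3 2
4 6 7

After move 4 (U):
0 5 8
1 3 2
4 6 7

After move 5 (R):
5 0 8
1 3 2
4 6 7

After move 6 (R):
5 8 0
1 3 2
4 6 7

After move 7 (D):
5 8 2
1 3 0
4 6 7

After move 8 (D):
5 8 2
1 3 7
4 6 0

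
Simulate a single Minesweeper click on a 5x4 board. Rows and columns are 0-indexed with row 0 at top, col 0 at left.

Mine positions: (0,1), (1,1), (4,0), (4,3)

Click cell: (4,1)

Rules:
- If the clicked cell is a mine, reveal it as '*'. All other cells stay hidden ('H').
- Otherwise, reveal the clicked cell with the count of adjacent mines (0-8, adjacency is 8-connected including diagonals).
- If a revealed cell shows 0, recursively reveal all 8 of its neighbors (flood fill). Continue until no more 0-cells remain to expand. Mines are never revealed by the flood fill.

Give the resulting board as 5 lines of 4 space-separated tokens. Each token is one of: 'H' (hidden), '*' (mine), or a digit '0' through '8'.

H H H H
H H H H
H H H H
H H H H
H 1 H H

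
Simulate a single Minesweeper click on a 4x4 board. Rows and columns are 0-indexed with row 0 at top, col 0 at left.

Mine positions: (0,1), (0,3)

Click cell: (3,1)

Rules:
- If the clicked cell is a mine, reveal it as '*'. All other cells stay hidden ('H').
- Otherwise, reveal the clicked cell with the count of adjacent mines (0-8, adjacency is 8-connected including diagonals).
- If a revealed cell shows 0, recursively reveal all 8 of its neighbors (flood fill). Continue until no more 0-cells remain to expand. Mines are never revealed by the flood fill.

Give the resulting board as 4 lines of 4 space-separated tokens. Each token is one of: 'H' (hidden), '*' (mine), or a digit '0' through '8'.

H H H H
1 1 2 1
0 0 0 0
0 0 0 0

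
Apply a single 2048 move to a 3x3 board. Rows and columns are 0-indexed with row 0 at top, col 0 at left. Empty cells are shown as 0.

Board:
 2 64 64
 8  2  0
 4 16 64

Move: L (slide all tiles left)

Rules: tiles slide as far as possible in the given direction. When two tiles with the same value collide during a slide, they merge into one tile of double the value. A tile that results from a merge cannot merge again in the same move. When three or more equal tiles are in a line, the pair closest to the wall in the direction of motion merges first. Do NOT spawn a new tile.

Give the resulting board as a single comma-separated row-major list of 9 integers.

Slide left:
row 0: [2, 64, 64] -> [2, 128, 0]
row 1: [8, 2, 0] -> [8, 2, 0]
row 2: [4, 16, 64] -> [4, 16, 64]

Answer: 2, 128, 0, 8, 2, 0, 4, 16, 64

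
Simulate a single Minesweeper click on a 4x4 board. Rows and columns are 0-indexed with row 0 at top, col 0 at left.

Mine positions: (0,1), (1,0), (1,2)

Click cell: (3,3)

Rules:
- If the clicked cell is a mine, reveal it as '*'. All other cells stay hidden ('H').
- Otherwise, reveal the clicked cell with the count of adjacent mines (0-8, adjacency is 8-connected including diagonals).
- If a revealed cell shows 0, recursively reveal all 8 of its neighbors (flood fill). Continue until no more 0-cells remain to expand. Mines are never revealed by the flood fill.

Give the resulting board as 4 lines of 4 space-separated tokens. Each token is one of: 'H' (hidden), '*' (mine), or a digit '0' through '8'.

H H H H
H H H H
1 2 1 1
0 0 0 0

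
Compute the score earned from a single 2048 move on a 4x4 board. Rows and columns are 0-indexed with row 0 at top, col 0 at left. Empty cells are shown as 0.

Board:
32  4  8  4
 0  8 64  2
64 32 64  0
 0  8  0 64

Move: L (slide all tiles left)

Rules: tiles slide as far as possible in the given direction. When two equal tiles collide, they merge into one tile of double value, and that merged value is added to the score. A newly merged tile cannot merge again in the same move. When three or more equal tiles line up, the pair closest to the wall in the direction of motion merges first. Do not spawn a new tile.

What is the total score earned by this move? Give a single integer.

Slide left:
row 0: [32, 4, 8, 4] -> [32, 4, 8, 4]  score +0 (running 0)
row 1: [0, 8, 64, 2] -> [8, 64, 2, 0]  score +0 (running 0)
row 2: [64, 32, 64, 0] -> [64, 32, 64, 0]  score +0 (running 0)
row 3: [0, 8, 0, 64] -> [8, 64, 0, 0]  score +0 (running 0)
Board after move:
32  4  8  4
 8 64  2  0
64 32 64  0
 8 64  0  0

Answer: 0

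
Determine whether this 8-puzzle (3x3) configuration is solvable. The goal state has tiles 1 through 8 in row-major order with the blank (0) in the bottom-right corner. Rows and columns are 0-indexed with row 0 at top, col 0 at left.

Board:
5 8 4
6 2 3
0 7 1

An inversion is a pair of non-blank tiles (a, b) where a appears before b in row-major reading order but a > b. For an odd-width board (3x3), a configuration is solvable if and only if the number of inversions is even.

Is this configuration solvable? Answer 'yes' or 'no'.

Inversions (pairs i<j in row-major order where tile[i] > tile[j] > 0): 19
19 is odd, so the puzzle is not solvable.

Answer: no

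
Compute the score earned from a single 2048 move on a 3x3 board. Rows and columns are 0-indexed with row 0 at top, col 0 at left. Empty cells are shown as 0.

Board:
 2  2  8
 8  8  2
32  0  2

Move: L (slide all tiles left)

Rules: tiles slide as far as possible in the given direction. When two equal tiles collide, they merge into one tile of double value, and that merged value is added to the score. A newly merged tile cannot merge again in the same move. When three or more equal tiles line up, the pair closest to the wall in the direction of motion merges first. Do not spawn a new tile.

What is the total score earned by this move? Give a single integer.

Answer: 20

Derivation:
Slide left:
row 0: [2, 2, 8] -> [4, 8, 0]  score +4 (running 4)
row 1: [8, 8, 2] -> [16, 2, 0]  score +16 (running 20)
row 2: [32, 0, 2] -> [32, 2, 0]  score +0 (running 20)
Board after move:
 4  8  0
16  2  0
32  2  0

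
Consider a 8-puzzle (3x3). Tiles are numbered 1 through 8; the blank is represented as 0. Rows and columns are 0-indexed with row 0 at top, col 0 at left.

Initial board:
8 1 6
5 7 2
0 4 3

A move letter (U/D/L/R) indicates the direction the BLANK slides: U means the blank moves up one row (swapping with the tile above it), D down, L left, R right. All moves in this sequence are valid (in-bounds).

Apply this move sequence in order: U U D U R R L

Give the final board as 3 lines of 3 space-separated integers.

Answer: 1 0 6
8 7 2
5 4 3

Derivation:
After move 1 (U):
8 1 6
0 7 2
5 4 3

After move 2 (U):
0 1 6
8 7 2
5 4 3

After move 3 (D):
8 1 6
0 7 2
5 4 3

After move 4 (U):
0 1 6
8 7 2
5 4 3

After move 5 (R):
1 0 6
8 7 2
5 4 3

After move 6 (R):
1 6 0
8 7 2
5 4 3

After move 7 (L):
1 0 6
8 7 2
5 4 3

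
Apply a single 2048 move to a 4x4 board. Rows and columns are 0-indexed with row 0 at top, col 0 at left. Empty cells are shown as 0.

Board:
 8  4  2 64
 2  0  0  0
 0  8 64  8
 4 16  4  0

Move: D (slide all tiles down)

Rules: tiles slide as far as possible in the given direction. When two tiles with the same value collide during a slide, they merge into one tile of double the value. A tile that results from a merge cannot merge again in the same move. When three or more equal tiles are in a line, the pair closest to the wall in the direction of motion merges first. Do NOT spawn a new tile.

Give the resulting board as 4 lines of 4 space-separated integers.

Answer:  0  0  0  0
 8  4  2  0
 2  8 64 64
 4 16  4  8

Derivation:
Slide down:
col 0: [8, 2, 0, 4] -> [0, 8, 2, 4]
col 1: [4, 0, 8, 16] -> [0, 4, 8, 16]
col 2: [2, 0, 64, 4] -> [0, 2, 64, 4]
col 3: [64, 0, 8, 0] -> [0, 0, 64, 8]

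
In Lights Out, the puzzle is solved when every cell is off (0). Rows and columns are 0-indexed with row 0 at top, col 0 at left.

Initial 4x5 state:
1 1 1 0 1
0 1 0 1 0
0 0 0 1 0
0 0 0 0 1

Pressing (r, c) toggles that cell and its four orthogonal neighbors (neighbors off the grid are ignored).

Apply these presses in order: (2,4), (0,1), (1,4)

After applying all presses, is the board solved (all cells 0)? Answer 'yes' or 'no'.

Answer: yes

Derivation:
After press 1 at (2,4):
1 1 1 0 1
0 1 0 1 1
0 0 0 0 1
0 0 0 0 0

After press 2 at (0,1):
0 0 0 0 1
0 0 0 1 1
0 0 0 0 1
0 0 0 0 0

After press 3 at (1,4):
0 0 0 0 0
0 0 0 0 0
0 0 0 0 0
0 0 0 0 0

Lights still on: 0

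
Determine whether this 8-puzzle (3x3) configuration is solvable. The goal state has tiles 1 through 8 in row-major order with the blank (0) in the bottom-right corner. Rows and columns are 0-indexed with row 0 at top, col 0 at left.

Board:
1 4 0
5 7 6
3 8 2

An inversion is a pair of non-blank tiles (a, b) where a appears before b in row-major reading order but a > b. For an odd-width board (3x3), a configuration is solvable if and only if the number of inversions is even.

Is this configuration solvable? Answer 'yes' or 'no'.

Inversions (pairs i<j in row-major order where tile[i] > tile[j] > 0): 11
11 is odd, so the puzzle is not solvable.

Answer: no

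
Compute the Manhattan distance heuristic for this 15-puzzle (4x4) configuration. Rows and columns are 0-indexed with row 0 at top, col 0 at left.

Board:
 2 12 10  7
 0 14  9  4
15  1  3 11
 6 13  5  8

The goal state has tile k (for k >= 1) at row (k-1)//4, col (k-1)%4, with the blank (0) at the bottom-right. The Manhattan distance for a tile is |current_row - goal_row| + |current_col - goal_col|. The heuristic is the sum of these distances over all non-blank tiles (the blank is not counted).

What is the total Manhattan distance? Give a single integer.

Tile 2: at (0,0), goal (0,1), distance |0-0|+|0-1| = 1
Tile 12: at (0,1), goal (2,3), distance |0-2|+|1-3| = 4
Tile 10: at (0,2), goal (2,1), distance |0-2|+|2-1| = 3
Tile 7: at (0,3), goal (1,2), distance |0-1|+|3-2| = 2
Tile 14: at (1,1), goal (3,1), distance |1-3|+|1-1| = 2
Tile 9: at (1,2), goal (2,0), distance |1-2|+|2-0| = 3
Tile 4: at (1,3), goal (0,3), distance |1-0|+|3-3| = 1
Tile 15: at (2,0), goal (3,2), distance |2-3|+|0-2| = 3
Tile 1: at (2,1), goal (0,0), distance |2-0|+|1-0| = 3
Tile 3: at (2,2), goal (0,2), distance |2-0|+|2-2| = 2
Tile 11: at (2,3), goal (2,2), distance |2-2|+|3-2| = 1
Tile 6: at (3,0), goal (1,1), distance |3-1|+|0-1| = 3
Tile 13: at (3,1), goal (3,0), distance |3-3|+|1-0| = 1
Tile 5: at (3,2), goal (1,0), distance |3-1|+|2-0| = 4
Tile 8: at (3,3), goal (1,3), distance |3-1|+|3-3| = 2
Sum: 1 + 4 + 3 + 2 + 2 + 3 + 1 + 3 + 3 + 2 + 1 + 3 + 1 + 4 + 2 = 35

Answer: 35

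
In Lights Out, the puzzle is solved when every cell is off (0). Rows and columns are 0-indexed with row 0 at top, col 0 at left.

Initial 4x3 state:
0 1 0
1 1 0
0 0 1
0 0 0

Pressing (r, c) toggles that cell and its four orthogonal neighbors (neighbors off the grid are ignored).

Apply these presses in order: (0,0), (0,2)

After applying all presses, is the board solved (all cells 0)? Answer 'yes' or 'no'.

After press 1 at (0,0):
1 0 0
0 1 0
0 0 1
0 0 0

After press 2 at (0,2):
1 1 1
0 1 1
0 0 1
0 0 0

Lights still on: 6

Answer: no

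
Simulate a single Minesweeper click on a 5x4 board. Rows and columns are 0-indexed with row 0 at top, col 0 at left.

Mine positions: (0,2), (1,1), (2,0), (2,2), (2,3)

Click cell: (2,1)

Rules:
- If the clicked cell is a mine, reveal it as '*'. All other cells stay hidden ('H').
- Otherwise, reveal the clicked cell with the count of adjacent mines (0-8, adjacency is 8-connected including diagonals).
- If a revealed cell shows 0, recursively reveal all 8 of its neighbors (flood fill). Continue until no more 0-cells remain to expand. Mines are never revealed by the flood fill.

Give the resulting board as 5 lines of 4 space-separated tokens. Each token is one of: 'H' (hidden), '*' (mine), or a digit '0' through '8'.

H H H H
H H H H
H 3 H H
H H H H
H H H H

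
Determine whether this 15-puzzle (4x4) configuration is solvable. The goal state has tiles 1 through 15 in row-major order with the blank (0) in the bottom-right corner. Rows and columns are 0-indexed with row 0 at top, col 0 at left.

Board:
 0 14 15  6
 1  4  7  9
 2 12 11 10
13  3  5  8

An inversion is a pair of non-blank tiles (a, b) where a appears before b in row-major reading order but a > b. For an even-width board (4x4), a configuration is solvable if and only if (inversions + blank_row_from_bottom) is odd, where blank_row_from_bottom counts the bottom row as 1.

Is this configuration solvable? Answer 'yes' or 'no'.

Answer: yes

Derivation:
Inversions: 55
Blank is in row 0 (0-indexed from top), which is row 4 counting from the bottom (bottom = 1).
55 + 4 = 59, which is odd, so the puzzle is solvable.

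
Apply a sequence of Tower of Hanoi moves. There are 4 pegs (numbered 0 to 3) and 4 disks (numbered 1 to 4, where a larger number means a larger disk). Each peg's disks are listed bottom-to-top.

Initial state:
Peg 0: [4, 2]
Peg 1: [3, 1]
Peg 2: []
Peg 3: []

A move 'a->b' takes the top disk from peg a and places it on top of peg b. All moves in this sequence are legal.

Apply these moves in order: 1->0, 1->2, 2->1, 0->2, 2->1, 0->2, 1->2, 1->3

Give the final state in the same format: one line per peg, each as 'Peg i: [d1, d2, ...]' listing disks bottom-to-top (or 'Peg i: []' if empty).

Answer: Peg 0: [4]
Peg 1: []
Peg 2: [2, 1]
Peg 3: [3]

Derivation:
After move 1 (1->0):
Peg 0: [4, 2, 1]
Peg 1: [3]
Peg 2: []
Peg 3: []

After move 2 (1->2):
Peg 0: [4, 2, 1]
Peg 1: []
Peg 2: [3]
Peg 3: []

After move 3 (2->1):
Peg 0: [4, 2, 1]
Peg 1: [3]
Peg 2: []
Peg 3: []

After move 4 (0->2):
Peg 0: [4, 2]
Peg 1: [3]
Peg 2: [1]
Peg 3: []

After move 5 (2->1):
Peg 0: [4, 2]
Peg 1: [3, 1]
Peg 2: []
Peg 3: []

After move 6 (0->2):
Peg 0: [4]
Peg 1: [3, 1]
Peg 2: [2]
Peg 3: []

After move 7 (1->2):
Peg 0: [4]
Peg 1: [3]
Peg 2: [2, 1]
Peg 3: []

After move 8 (1->3):
Peg 0: [4]
Peg 1: []
Peg 2: [2, 1]
Peg 3: [3]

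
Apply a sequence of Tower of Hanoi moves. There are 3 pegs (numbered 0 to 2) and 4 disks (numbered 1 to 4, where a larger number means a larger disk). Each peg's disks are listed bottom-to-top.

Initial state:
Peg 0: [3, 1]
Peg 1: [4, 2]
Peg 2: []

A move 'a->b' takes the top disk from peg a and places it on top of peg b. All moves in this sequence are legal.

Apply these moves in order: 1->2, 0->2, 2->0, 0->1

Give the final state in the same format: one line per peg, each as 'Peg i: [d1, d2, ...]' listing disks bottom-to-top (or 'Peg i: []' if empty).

After move 1 (1->2):
Peg 0: [3, 1]
Peg 1: [4]
Peg 2: [2]

After move 2 (0->2):
Peg 0: [3]
Peg 1: [4]
Peg 2: [2, 1]

After move 3 (2->0):
Peg 0: [3, 1]
Peg 1: [4]
Peg 2: [2]

After move 4 (0->1):
Peg 0: [3]
Peg 1: [4, 1]
Peg 2: [2]

Answer: Peg 0: [3]
Peg 1: [4, 1]
Peg 2: [2]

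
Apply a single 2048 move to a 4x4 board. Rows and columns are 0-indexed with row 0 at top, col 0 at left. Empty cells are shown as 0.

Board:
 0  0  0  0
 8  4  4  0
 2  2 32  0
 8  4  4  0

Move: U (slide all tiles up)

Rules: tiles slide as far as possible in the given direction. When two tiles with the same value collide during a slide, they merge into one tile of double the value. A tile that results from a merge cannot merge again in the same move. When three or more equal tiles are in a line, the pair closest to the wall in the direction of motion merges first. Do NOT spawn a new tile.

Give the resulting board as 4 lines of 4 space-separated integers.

Answer:  8  4  4  0
 2  2 32  0
 8  4  4  0
 0  0  0  0

Derivation:
Slide up:
col 0: [0, 8, 2, 8] -> [8, 2, 8, 0]
col 1: [0, 4, 2, 4] -> [4, 2, 4, 0]
col 2: [0, 4, 32, 4] -> [4, 32, 4, 0]
col 3: [0, 0, 0, 0] -> [0, 0, 0, 0]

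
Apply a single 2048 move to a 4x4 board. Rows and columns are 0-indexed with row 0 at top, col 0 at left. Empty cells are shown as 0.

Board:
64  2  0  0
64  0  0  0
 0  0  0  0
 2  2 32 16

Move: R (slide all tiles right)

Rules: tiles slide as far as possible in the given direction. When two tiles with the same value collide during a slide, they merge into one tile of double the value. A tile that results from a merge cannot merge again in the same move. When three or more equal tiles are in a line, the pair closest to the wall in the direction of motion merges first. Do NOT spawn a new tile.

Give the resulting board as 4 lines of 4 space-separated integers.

Slide right:
row 0: [64, 2, 0, 0] -> [0, 0, 64, 2]
row 1: [64, 0, 0, 0] -> [0, 0, 0, 64]
row 2: [0, 0, 0, 0] -> [0, 0, 0, 0]
row 3: [2, 2, 32, 16] -> [0, 4, 32, 16]

Answer:  0  0 64  2
 0  0  0 64
 0  0  0  0
 0  4 32 16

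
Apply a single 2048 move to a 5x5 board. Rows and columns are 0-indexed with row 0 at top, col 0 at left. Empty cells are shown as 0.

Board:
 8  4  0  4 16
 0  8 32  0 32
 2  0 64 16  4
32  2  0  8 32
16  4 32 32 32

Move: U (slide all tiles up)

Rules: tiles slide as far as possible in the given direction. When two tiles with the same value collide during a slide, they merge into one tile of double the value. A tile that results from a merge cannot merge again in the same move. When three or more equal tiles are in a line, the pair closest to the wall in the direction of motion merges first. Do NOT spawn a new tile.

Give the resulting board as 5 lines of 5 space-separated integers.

Answer:  8  4 32  4 16
 2  8 64 16 32
32  2 32  8  4
16  4  0 32 64
 0  0  0  0  0

Derivation:
Slide up:
col 0: [8, 0, 2, 32, 16] -> [8, 2, 32, 16, 0]
col 1: [4, 8, 0, 2, 4] -> [4, 8, 2, 4, 0]
col 2: [0, 32, 64, 0, 32] -> [32, 64, 32, 0, 0]
col 3: [4, 0, 16, 8, 32] -> [4, 16, 8, 32, 0]
col 4: [16, 32, 4, 32, 32] -> [16, 32, 4, 64, 0]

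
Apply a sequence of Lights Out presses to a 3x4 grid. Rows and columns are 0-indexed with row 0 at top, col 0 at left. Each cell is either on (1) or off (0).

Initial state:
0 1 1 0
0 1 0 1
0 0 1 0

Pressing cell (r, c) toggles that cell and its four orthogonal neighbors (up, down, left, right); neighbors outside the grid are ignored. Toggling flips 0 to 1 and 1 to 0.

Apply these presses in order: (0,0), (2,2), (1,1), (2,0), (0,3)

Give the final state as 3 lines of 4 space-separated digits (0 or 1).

Answer: 1 1 0 1
1 0 0 0
1 1 0 1

Derivation:
After press 1 at (0,0):
1 0 1 0
1 1 0 1
0 0 1 0

After press 2 at (2,2):
1 0 1 0
1 1 1 1
0 1 0 1

After press 3 at (1,1):
1 1 1 0
0 0 0 1
0 0 0 1

After press 4 at (2,0):
1 1 1 0
1 0 0 1
1 1 0 1

After press 5 at (0,3):
1 1 0 1
1 0 0 0
1 1 0 1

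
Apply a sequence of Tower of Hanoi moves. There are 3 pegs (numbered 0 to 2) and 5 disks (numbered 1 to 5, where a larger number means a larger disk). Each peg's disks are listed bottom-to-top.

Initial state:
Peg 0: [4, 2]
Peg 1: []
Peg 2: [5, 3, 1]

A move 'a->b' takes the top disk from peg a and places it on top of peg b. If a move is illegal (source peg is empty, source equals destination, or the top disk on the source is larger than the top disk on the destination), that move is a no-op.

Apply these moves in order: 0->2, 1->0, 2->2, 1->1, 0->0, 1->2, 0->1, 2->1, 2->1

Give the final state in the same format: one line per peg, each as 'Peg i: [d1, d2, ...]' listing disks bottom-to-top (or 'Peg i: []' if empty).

After move 1 (0->2):
Peg 0: [4, 2]
Peg 1: []
Peg 2: [5, 3, 1]

After move 2 (1->0):
Peg 0: [4, 2]
Peg 1: []
Peg 2: [5, 3, 1]

After move 3 (2->2):
Peg 0: [4, 2]
Peg 1: []
Peg 2: [5, 3, 1]

After move 4 (1->1):
Peg 0: [4, 2]
Peg 1: []
Peg 2: [5, 3, 1]

After move 5 (0->0):
Peg 0: [4, 2]
Peg 1: []
Peg 2: [5, 3, 1]

After move 6 (1->2):
Peg 0: [4, 2]
Peg 1: []
Peg 2: [5, 3, 1]

After move 7 (0->1):
Peg 0: [4]
Peg 1: [2]
Peg 2: [5, 3, 1]

After move 8 (2->1):
Peg 0: [4]
Peg 1: [2, 1]
Peg 2: [5, 3]

After move 9 (2->1):
Peg 0: [4]
Peg 1: [2, 1]
Peg 2: [5, 3]

Answer: Peg 0: [4]
Peg 1: [2, 1]
Peg 2: [5, 3]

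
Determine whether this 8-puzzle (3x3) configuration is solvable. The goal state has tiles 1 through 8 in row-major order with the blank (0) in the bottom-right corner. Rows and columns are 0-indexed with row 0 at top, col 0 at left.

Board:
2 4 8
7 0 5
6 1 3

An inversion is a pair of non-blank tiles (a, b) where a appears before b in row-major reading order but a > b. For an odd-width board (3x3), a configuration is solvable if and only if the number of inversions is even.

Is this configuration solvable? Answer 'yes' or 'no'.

Inversions (pairs i<j in row-major order where tile[i] > tile[j] > 0): 16
16 is even, so the puzzle is solvable.

Answer: yes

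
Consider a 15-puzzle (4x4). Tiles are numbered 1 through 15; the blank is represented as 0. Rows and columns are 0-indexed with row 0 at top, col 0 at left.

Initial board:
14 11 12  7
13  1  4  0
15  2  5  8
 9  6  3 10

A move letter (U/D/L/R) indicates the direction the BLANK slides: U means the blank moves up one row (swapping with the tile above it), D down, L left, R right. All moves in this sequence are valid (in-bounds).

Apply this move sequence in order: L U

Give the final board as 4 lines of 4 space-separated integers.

After move 1 (L):
14 11 12  7
13  1  0  4
15  2  5  8
 9  6  3 10

After move 2 (U):
14 11  0  7
13  1 12  4
15  2  5  8
 9  6  3 10

Answer: 14 11  0  7
13  1 12  4
15  2  5  8
 9  6  3 10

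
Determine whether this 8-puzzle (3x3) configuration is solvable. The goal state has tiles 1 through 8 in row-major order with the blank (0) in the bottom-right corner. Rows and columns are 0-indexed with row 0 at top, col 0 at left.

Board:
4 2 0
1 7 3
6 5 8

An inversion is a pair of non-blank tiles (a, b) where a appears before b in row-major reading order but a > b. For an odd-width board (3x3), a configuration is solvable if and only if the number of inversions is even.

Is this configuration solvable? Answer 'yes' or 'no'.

Inversions (pairs i<j in row-major order where tile[i] > tile[j] > 0): 8
8 is even, so the puzzle is solvable.

Answer: yes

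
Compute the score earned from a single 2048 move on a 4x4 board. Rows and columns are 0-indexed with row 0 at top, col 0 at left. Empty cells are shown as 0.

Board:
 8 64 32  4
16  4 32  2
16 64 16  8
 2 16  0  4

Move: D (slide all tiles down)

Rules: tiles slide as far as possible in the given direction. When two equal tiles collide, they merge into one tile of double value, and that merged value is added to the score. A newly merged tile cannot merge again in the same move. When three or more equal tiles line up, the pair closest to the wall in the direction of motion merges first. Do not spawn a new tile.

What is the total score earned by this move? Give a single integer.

Answer: 96

Derivation:
Slide down:
col 0: [8, 16, 16, 2] -> [0, 8, 32, 2]  score +32 (running 32)
col 1: [64, 4, 64, 16] -> [64, 4, 64, 16]  score +0 (running 32)
col 2: [32, 32, 16, 0] -> [0, 0, 64, 16]  score +64 (running 96)
col 3: [4, 2, 8, 4] -> [4, 2, 8, 4]  score +0 (running 96)
Board after move:
 0 64  0  4
 8  4  0  2
32 64 64  8
 2 16 16  4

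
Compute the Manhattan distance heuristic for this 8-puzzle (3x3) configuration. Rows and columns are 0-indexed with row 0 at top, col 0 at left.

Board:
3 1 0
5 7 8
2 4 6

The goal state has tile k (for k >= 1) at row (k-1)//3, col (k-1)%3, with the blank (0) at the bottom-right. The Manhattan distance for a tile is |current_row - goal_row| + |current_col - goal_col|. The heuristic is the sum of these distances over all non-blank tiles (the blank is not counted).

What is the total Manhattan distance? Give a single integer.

Answer: 14

Derivation:
Tile 3: (0,0)->(0,2) = 2
Tile 1: (0,1)->(0,0) = 1
Tile 5: (1,0)->(1,1) = 1
Tile 7: (1,1)->(2,0) = 2
Tile 8: (1,2)->(2,1) = 2
Tile 2: (2,0)->(0,1) = 3
Tile 4: (2,1)->(1,0) = 2
Tile 6: (2,2)->(1,2) = 1
Sum: 2 + 1 + 1 + 2 + 2 + 3 + 2 + 1 = 14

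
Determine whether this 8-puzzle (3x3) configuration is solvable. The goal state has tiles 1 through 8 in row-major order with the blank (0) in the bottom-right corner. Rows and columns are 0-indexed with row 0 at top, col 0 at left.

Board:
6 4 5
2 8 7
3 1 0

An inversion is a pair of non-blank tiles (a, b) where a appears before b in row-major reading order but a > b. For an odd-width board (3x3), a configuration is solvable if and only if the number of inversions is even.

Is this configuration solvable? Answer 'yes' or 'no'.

Answer: yes

Derivation:
Inversions (pairs i<j in row-major order where tile[i] > tile[j] > 0): 18
18 is even, so the puzzle is solvable.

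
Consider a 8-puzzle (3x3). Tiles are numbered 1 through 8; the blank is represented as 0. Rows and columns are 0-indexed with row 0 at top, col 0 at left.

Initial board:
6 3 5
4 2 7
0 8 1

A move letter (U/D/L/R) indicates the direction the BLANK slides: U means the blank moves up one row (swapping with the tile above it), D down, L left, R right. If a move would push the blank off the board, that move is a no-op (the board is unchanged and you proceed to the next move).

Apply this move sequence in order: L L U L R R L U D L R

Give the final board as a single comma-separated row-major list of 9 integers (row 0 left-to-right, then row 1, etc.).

After move 1 (L):
6 3 5
4 2 7
0 8 1

After move 2 (L):
6 3 5
4 2 7
0 8 1

After move 3 (U):
6 3 5
0 2 7
4 8 1

After move 4 (L):
6 3 5
0 2 7
4 8 1

After move 5 (R):
6 3 5
2 0 7
4 8 1

After move 6 (R):
6 3 5
2 7 0
4 8 1

After move 7 (L):
6 3 5
2 0 7
4 8 1

After move 8 (U):
6 0 5
2 3 7
4 8 1

After move 9 (D):
6 3 5
2 0 7
4 8 1

After move 10 (L):
6 3 5
0 2 7
4 8 1

After move 11 (R):
6 3 5
2 0 7
4 8 1

Answer: 6, 3, 5, 2, 0, 7, 4, 8, 1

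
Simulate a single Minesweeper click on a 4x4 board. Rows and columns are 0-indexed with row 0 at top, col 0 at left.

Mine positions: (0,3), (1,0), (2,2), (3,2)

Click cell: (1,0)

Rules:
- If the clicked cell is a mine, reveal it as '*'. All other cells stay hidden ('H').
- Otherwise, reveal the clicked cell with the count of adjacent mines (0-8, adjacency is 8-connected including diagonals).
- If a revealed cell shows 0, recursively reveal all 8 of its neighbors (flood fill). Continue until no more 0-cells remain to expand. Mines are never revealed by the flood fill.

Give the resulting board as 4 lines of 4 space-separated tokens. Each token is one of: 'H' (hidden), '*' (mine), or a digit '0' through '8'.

H H H H
* H H H
H H H H
H H H H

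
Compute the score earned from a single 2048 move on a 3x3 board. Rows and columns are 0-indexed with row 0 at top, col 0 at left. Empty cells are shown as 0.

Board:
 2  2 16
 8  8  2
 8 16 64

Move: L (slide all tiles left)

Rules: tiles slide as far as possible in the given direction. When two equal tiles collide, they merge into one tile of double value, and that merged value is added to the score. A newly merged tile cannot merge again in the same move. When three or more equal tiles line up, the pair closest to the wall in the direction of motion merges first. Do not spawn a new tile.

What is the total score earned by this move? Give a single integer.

Slide left:
row 0: [2, 2, 16] -> [4, 16, 0]  score +4 (running 4)
row 1: [8, 8, 2] -> [16, 2, 0]  score +16 (running 20)
row 2: [8, 16, 64] -> [8, 16, 64]  score +0 (running 20)
Board after move:
 4 16  0
16  2  0
 8 16 64

Answer: 20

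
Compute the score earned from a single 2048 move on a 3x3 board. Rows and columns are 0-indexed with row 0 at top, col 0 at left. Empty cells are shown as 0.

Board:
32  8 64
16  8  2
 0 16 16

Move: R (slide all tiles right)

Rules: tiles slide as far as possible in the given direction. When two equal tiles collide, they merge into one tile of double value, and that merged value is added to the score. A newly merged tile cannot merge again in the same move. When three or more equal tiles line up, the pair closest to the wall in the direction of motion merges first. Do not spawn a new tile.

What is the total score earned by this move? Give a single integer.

Answer: 32

Derivation:
Slide right:
row 0: [32, 8, 64] -> [32, 8, 64]  score +0 (running 0)
row 1: [16, 8, 2] -> [16, 8, 2]  score +0 (running 0)
row 2: [0, 16, 16] -> [0, 0, 32]  score +32 (running 32)
Board after move:
32  8 64
16  8  2
 0  0 32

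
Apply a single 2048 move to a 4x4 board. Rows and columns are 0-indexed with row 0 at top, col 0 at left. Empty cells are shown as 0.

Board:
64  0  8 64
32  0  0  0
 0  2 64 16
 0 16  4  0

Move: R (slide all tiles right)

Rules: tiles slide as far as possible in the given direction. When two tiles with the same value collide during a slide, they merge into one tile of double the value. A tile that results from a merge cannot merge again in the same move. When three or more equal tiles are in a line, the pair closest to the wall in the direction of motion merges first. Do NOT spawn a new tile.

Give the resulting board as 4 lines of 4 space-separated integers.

Slide right:
row 0: [64, 0, 8, 64] -> [0, 64, 8, 64]
row 1: [32, 0, 0, 0] -> [0, 0, 0, 32]
row 2: [0, 2, 64, 16] -> [0, 2, 64, 16]
row 3: [0, 16, 4, 0] -> [0, 0, 16, 4]

Answer:  0 64  8 64
 0  0  0 32
 0  2 64 16
 0  0 16  4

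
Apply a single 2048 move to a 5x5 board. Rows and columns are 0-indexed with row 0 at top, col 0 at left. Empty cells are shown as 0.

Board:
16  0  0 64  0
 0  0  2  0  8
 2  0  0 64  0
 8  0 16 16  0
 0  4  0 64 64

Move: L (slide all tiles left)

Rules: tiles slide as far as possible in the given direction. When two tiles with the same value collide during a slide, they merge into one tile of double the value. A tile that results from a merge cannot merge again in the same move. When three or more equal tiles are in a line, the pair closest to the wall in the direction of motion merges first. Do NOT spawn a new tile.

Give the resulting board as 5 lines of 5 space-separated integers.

Slide left:
row 0: [16, 0, 0, 64, 0] -> [16, 64, 0, 0, 0]
row 1: [0, 0, 2, 0, 8] -> [2, 8, 0, 0, 0]
row 2: [2, 0, 0, 64, 0] -> [2, 64, 0, 0, 0]
row 3: [8, 0, 16, 16, 0] -> [8, 32, 0, 0, 0]
row 4: [0, 4, 0, 64, 64] -> [4, 128, 0, 0, 0]

Answer:  16  64   0   0   0
  2   8   0   0   0
  2  64   0   0   0
  8  32   0   0   0
  4 128   0   0   0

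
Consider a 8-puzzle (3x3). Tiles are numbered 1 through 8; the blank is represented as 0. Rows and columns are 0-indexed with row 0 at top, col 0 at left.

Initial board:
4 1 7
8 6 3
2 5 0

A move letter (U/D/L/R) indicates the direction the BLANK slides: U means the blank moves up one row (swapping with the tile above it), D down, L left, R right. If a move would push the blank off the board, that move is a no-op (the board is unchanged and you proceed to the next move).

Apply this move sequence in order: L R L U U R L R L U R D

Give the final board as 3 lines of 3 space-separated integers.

Answer: 4 7 3
8 1 0
2 6 5

Derivation:
After move 1 (L):
4 1 7
8 6 3
2 0 5

After move 2 (R):
4 1 7
8 6 3
2 5 0

After move 3 (L):
4 1 7
8 6 3
2 0 5

After move 4 (U):
4 1 7
8 0 3
2 6 5

After move 5 (U):
4 0 7
8 1 3
2 6 5

After move 6 (R):
4 7 0
8 1 3
2 6 5

After move 7 (L):
4 0 7
8 1 3
2 6 5

After move 8 (R):
4 7 0
8 1 3
2 6 5

After move 9 (L):
4 0 7
8 1 3
2 6 5

After move 10 (U):
4 0 7
8 1 3
2 6 5

After move 11 (R):
4 7 0
8 1 3
2 6 5

After move 12 (D):
4 7 3
8 1 0
2 6 5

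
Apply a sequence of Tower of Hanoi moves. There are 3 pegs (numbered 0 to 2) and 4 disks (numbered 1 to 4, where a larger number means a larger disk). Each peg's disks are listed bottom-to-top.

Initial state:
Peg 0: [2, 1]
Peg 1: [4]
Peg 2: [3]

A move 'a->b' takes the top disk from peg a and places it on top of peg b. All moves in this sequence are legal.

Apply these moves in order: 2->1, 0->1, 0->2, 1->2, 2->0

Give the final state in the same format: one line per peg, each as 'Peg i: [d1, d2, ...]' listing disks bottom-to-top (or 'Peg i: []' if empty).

After move 1 (2->1):
Peg 0: [2, 1]
Peg 1: [4, 3]
Peg 2: []

After move 2 (0->1):
Peg 0: [2]
Peg 1: [4, 3, 1]
Peg 2: []

After move 3 (0->2):
Peg 0: []
Peg 1: [4, 3, 1]
Peg 2: [2]

After move 4 (1->2):
Peg 0: []
Peg 1: [4, 3]
Peg 2: [2, 1]

After move 5 (2->0):
Peg 0: [1]
Peg 1: [4, 3]
Peg 2: [2]

Answer: Peg 0: [1]
Peg 1: [4, 3]
Peg 2: [2]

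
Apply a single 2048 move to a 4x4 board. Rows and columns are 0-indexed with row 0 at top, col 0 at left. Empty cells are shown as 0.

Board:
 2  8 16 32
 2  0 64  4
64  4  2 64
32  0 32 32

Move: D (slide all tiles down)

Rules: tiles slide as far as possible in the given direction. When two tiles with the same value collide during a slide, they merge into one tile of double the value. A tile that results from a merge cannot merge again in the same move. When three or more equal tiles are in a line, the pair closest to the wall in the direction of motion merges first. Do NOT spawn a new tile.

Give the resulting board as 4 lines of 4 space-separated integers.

Answer:  0  0 16 32
 4  0 64  4
64  8  2 64
32  4 32 32

Derivation:
Slide down:
col 0: [2, 2, 64, 32] -> [0, 4, 64, 32]
col 1: [8, 0, 4, 0] -> [0, 0, 8, 4]
col 2: [16, 64, 2, 32] -> [16, 64, 2, 32]
col 3: [32, 4, 64, 32] -> [32, 4, 64, 32]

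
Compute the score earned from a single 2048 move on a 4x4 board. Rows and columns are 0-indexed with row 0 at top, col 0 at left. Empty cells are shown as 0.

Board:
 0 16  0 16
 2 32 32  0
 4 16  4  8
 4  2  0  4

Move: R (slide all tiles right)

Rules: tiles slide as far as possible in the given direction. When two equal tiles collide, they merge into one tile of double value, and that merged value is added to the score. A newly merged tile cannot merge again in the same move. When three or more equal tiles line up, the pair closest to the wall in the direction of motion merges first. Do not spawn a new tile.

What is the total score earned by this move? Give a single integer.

Slide right:
row 0: [0, 16, 0, 16] -> [0, 0, 0, 32]  score +32 (running 32)
row 1: [2, 32, 32, 0] -> [0, 0, 2, 64]  score +64 (running 96)
row 2: [4, 16, 4, 8] -> [4, 16, 4, 8]  score +0 (running 96)
row 3: [4, 2, 0, 4] -> [0, 4, 2, 4]  score +0 (running 96)
Board after move:
 0  0  0 32
 0  0  2 64
 4 16  4  8
 0  4  2  4

Answer: 96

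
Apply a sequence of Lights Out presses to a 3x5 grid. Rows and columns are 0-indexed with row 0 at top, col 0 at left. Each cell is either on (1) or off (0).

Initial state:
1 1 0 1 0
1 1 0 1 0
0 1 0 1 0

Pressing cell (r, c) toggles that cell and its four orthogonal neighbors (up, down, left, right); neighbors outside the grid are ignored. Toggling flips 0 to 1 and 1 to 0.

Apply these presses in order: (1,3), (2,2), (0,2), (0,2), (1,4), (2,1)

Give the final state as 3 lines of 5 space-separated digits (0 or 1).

After press 1 at (1,3):
1 1 0 0 0
1 1 1 0 1
0 1 0 0 0

After press 2 at (2,2):
1 1 0 0 0
1 1 0 0 1
0 0 1 1 0

After press 3 at (0,2):
1 0 1 1 0
1 1 1 0 1
0 0 1 1 0

After press 4 at (0,2):
1 1 0 0 0
1 1 0 0 1
0 0 1 1 0

After press 5 at (1,4):
1 1 0 0 1
1 1 0 1 0
0 0 1 1 1

After press 6 at (2,1):
1 1 0 0 1
1 0 0 1 0
1 1 0 1 1

Answer: 1 1 0 0 1
1 0 0 1 0
1 1 0 1 1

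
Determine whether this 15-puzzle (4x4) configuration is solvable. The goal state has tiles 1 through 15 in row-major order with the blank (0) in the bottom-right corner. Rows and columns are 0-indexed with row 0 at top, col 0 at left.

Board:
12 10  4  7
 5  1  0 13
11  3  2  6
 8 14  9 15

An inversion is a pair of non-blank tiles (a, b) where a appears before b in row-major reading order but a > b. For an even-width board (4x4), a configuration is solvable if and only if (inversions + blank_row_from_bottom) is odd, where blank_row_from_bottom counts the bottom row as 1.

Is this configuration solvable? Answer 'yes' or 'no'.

Answer: yes

Derivation:
Inversions: 44
Blank is in row 1 (0-indexed from top), which is row 3 counting from the bottom (bottom = 1).
44 + 3 = 47, which is odd, so the puzzle is solvable.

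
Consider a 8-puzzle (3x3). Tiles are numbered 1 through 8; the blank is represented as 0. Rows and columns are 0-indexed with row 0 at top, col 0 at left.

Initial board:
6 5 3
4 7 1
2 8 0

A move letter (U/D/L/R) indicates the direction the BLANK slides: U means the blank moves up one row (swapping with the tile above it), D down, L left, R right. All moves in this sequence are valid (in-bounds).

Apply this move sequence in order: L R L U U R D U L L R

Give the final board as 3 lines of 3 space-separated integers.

After move 1 (L):
6 5 3
4 7 1
2 0 8

After move 2 (R):
6 5 3
4 7 1
2 8 0

After move 3 (L):
6 5 3
4 7 1
2 0 8

After move 4 (U):
6 5 3
4 0 1
2 7 8

After move 5 (U):
6 0 3
4 5 1
2 7 8

After move 6 (R):
6 3 0
4 5 1
2 7 8

After move 7 (D):
6 3 1
4 5 0
2 7 8

After move 8 (U):
6 3 0
4 5 1
2 7 8

After move 9 (L):
6 0 3
4 5 1
2 7 8

After move 10 (L):
0 6 3
4 5 1
2 7 8

After move 11 (R):
6 0 3
4 5 1
2 7 8

Answer: 6 0 3
4 5 1
2 7 8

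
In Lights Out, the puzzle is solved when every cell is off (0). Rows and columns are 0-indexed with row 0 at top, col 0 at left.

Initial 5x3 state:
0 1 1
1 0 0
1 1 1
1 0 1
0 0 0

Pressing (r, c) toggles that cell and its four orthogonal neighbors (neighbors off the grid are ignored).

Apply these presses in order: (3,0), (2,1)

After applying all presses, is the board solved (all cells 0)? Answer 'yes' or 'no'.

After press 1 at (3,0):
0 1 1
1 0 0
0 1 1
0 1 1
1 0 0

After press 2 at (2,1):
0 1 1
1 1 0
1 0 0
0 0 1
1 0 0

Lights still on: 7

Answer: no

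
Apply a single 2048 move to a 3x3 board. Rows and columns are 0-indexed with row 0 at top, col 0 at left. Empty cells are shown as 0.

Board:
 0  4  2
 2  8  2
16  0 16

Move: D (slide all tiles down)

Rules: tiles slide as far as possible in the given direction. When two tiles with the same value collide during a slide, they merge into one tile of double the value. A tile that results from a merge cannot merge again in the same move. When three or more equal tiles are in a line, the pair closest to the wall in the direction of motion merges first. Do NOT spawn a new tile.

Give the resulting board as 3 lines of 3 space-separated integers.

Slide down:
col 0: [0, 2, 16] -> [0, 2, 16]
col 1: [4, 8, 0] -> [0, 4, 8]
col 2: [2, 2, 16] -> [0, 4, 16]

Answer:  0  0  0
 2  4  4
16  8 16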